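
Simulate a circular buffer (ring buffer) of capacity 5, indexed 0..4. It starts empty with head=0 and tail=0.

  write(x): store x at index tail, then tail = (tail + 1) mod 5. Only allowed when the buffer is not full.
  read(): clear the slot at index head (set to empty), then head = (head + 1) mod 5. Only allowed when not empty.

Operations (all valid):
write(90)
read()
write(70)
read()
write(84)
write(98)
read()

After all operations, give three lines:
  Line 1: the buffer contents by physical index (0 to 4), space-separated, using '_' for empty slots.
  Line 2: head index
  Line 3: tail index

write(90): buf=[90 _ _ _ _], head=0, tail=1, size=1
read(): buf=[_ _ _ _ _], head=1, tail=1, size=0
write(70): buf=[_ 70 _ _ _], head=1, tail=2, size=1
read(): buf=[_ _ _ _ _], head=2, tail=2, size=0
write(84): buf=[_ _ 84 _ _], head=2, tail=3, size=1
write(98): buf=[_ _ 84 98 _], head=2, tail=4, size=2
read(): buf=[_ _ _ 98 _], head=3, tail=4, size=1

Answer: _ _ _ 98 _
3
4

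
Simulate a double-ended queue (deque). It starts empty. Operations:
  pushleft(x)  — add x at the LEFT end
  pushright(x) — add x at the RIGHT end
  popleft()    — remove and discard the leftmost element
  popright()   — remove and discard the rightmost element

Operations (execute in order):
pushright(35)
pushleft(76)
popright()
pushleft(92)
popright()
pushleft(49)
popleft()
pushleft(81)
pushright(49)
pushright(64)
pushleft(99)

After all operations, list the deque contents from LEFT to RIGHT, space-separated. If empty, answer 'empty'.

pushright(35): [35]
pushleft(76): [76, 35]
popright(): [76]
pushleft(92): [92, 76]
popright(): [92]
pushleft(49): [49, 92]
popleft(): [92]
pushleft(81): [81, 92]
pushright(49): [81, 92, 49]
pushright(64): [81, 92, 49, 64]
pushleft(99): [99, 81, 92, 49, 64]

Answer: 99 81 92 49 64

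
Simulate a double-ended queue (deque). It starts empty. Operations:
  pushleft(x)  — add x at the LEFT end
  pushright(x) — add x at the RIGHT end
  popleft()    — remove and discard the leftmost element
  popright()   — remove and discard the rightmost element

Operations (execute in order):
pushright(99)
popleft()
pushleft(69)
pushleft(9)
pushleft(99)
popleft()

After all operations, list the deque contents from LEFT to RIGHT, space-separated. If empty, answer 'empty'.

Answer: 9 69

Derivation:
pushright(99): [99]
popleft(): []
pushleft(69): [69]
pushleft(9): [9, 69]
pushleft(99): [99, 9, 69]
popleft(): [9, 69]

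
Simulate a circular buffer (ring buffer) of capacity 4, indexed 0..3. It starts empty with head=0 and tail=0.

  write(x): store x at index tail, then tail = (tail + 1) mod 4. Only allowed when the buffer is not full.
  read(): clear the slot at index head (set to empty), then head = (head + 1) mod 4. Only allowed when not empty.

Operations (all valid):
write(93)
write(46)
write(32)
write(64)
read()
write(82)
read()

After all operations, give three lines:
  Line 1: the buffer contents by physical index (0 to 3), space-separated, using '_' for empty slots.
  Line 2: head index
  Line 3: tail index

write(93): buf=[93 _ _ _], head=0, tail=1, size=1
write(46): buf=[93 46 _ _], head=0, tail=2, size=2
write(32): buf=[93 46 32 _], head=0, tail=3, size=3
write(64): buf=[93 46 32 64], head=0, tail=0, size=4
read(): buf=[_ 46 32 64], head=1, tail=0, size=3
write(82): buf=[82 46 32 64], head=1, tail=1, size=4
read(): buf=[82 _ 32 64], head=2, tail=1, size=3

Answer: 82 _ 32 64
2
1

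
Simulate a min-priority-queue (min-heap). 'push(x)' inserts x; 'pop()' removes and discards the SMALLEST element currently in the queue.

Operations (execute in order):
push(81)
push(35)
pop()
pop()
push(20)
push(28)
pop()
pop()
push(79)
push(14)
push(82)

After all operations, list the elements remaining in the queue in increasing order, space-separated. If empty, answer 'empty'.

push(81): heap contents = [81]
push(35): heap contents = [35, 81]
pop() → 35: heap contents = [81]
pop() → 81: heap contents = []
push(20): heap contents = [20]
push(28): heap contents = [20, 28]
pop() → 20: heap contents = [28]
pop() → 28: heap contents = []
push(79): heap contents = [79]
push(14): heap contents = [14, 79]
push(82): heap contents = [14, 79, 82]

Answer: 14 79 82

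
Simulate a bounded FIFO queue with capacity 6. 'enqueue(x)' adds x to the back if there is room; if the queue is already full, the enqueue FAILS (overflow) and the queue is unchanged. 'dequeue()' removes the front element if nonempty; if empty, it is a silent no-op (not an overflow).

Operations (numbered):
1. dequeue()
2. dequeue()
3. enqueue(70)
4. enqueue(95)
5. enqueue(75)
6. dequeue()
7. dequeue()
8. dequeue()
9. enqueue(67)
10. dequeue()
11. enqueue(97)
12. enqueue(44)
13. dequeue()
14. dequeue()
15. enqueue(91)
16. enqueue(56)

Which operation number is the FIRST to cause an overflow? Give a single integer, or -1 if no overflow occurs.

1. dequeue(): empty, no-op, size=0
2. dequeue(): empty, no-op, size=0
3. enqueue(70): size=1
4. enqueue(95): size=2
5. enqueue(75): size=3
6. dequeue(): size=2
7. dequeue(): size=1
8. dequeue(): size=0
9. enqueue(67): size=1
10. dequeue(): size=0
11. enqueue(97): size=1
12. enqueue(44): size=2
13. dequeue(): size=1
14. dequeue(): size=0
15. enqueue(91): size=1
16. enqueue(56): size=2

Answer: -1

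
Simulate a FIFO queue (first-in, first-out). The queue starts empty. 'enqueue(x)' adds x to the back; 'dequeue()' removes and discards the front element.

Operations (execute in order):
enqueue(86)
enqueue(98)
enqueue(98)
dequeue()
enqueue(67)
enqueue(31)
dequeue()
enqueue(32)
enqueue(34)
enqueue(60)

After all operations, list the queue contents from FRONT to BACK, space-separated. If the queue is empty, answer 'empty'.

enqueue(86): [86]
enqueue(98): [86, 98]
enqueue(98): [86, 98, 98]
dequeue(): [98, 98]
enqueue(67): [98, 98, 67]
enqueue(31): [98, 98, 67, 31]
dequeue(): [98, 67, 31]
enqueue(32): [98, 67, 31, 32]
enqueue(34): [98, 67, 31, 32, 34]
enqueue(60): [98, 67, 31, 32, 34, 60]

Answer: 98 67 31 32 34 60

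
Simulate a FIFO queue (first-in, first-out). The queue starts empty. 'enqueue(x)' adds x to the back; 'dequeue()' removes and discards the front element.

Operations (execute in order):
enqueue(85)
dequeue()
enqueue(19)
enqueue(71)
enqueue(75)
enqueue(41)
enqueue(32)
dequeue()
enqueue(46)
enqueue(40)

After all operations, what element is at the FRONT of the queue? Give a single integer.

Answer: 71

Derivation:
enqueue(85): queue = [85]
dequeue(): queue = []
enqueue(19): queue = [19]
enqueue(71): queue = [19, 71]
enqueue(75): queue = [19, 71, 75]
enqueue(41): queue = [19, 71, 75, 41]
enqueue(32): queue = [19, 71, 75, 41, 32]
dequeue(): queue = [71, 75, 41, 32]
enqueue(46): queue = [71, 75, 41, 32, 46]
enqueue(40): queue = [71, 75, 41, 32, 46, 40]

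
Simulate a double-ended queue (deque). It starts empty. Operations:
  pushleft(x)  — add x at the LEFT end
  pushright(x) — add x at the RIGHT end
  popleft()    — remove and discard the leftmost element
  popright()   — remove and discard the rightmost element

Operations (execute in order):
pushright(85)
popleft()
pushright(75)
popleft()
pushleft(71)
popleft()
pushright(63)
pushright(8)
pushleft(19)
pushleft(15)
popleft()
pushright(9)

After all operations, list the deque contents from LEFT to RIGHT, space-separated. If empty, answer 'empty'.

Answer: 19 63 8 9

Derivation:
pushright(85): [85]
popleft(): []
pushright(75): [75]
popleft(): []
pushleft(71): [71]
popleft(): []
pushright(63): [63]
pushright(8): [63, 8]
pushleft(19): [19, 63, 8]
pushleft(15): [15, 19, 63, 8]
popleft(): [19, 63, 8]
pushright(9): [19, 63, 8, 9]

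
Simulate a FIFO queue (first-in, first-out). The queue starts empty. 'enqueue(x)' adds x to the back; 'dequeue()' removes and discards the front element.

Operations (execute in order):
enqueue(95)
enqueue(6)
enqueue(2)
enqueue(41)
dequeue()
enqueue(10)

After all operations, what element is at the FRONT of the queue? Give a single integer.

Answer: 6

Derivation:
enqueue(95): queue = [95]
enqueue(6): queue = [95, 6]
enqueue(2): queue = [95, 6, 2]
enqueue(41): queue = [95, 6, 2, 41]
dequeue(): queue = [6, 2, 41]
enqueue(10): queue = [6, 2, 41, 10]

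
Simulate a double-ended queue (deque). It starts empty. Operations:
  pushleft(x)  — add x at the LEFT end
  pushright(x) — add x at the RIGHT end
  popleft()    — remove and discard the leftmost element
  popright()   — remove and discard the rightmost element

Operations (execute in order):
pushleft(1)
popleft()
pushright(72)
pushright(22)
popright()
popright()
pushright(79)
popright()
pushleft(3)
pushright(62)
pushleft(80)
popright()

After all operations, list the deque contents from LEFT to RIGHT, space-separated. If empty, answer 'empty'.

Answer: 80 3

Derivation:
pushleft(1): [1]
popleft(): []
pushright(72): [72]
pushright(22): [72, 22]
popright(): [72]
popright(): []
pushright(79): [79]
popright(): []
pushleft(3): [3]
pushright(62): [3, 62]
pushleft(80): [80, 3, 62]
popright(): [80, 3]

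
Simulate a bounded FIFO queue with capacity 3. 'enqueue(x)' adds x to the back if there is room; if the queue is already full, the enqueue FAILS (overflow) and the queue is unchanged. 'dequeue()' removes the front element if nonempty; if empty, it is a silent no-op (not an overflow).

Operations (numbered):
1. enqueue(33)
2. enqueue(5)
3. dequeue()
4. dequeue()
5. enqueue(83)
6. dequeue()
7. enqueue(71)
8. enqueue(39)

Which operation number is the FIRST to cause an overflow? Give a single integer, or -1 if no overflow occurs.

1. enqueue(33): size=1
2. enqueue(5): size=2
3. dequeue(): size=1
4. dequeue(): size=0
5. enqueue(83): size=1
6. dequeue(): size=0
7. enqueue(71): size=1
8. enqueue(39): size=2

Answer: -1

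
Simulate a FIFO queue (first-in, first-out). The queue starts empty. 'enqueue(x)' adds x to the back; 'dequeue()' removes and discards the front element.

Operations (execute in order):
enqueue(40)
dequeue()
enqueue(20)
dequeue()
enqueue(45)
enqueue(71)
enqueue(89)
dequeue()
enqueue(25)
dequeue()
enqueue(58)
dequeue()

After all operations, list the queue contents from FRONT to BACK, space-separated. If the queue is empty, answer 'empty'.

Answer: 25 58

Derivation:
enqueue(40): [40]
dequeue(): []
enqueue(20): [20]
dequeue(): []
enqueue(45): [45]
enqueue(71): [45, 71]
enqueue(89): [45, 71, 89]
dequeue(): [71, 89]
enqueue(25): [71, 89, 25]
dequeue(): [89, 25]
enqueue(58): [89, 25, 58]
dequeue(): [25, 58]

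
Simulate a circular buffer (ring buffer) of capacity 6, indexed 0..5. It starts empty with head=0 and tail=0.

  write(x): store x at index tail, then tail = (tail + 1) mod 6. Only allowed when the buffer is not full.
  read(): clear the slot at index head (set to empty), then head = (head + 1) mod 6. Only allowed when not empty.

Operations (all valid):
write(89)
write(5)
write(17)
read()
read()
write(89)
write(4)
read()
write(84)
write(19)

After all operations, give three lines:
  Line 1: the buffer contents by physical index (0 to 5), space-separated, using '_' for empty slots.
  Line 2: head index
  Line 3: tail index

write(89): buf=[89 _ _ _ _ _], head=0, tail=1, size=1
write(5): buf=[89 5 _ _ _ _], head=0, tail=2, size=2
write(17): buf=[89 5 17 _ _ _], head=0, tail=3, size=3
read(): buf=[_ 5 17 _ _ _], head=1, tail=3, size=2
read(): buf=[_ _ 17 _ _ _], head=2, tail=3, size=1
write(89): buf=[_ _ 17 89 _ _], head=2, tail=4, size=2
write(4): buf=[_ _ 17 89 4 _], head=2, tail=5, size=3
read(): buf=[_ _ _ 89 4 _], head=3, tail=5, size=2
write(84): buf=[_ _ _ 89 4 84], head=3, tail=0, size=3
write(19): buf=[19 _ _ 89 4 84], head=3, tail=1, size=4

Answer: 19 _ _ 89 4 84
3
1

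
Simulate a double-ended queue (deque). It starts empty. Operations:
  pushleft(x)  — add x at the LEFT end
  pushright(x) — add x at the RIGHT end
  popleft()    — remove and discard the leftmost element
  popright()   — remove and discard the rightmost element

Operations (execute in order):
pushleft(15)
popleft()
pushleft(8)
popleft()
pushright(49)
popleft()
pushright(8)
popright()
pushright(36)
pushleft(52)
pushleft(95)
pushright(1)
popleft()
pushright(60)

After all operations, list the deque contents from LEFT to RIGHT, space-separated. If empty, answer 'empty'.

pushleft(15): [15]
popleft(): []
pushleft(8): [8]
popleft(): []
pushright(49): [49]
popleft(): []
pushright(8): [8]
popright(): []
pushright(36): [36]
pushleft(52): [52, 36]
pushleft(95): [95, 52, 36]
pushright(1): [95, 52, 36, 1]
popleft(): [52, 36, 1]
pushright(60): [52, 36, 1, 60]

Answer: 52 36 1 60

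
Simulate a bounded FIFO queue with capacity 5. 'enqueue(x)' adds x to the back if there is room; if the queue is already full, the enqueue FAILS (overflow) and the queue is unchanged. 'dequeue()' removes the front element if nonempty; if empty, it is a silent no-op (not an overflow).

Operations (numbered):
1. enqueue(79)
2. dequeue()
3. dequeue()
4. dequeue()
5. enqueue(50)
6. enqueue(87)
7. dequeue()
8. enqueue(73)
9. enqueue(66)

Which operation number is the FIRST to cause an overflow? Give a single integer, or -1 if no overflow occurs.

1. enqueue(79): size=1
2. dequeue(): size=0
3. dequeue(): empty, no-op, size=0
4. dequeue(): empty, no-op, size=0
5. enqueue(50): size=1
6. enqueue(87): size=2
7. dequeue(): size=1
8. enqueue(73): size=2
9. enqueue(66): size=3

Answer: -1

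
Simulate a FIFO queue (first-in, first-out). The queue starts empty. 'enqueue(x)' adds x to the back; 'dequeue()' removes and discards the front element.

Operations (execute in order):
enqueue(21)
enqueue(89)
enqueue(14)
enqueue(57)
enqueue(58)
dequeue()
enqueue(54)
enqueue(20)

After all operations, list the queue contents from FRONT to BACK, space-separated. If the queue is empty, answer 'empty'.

Answer: 89 14 57 58 54 20

Derivation:
enqueue(21): [21]
enqueue(89): [21, 89]
enqueue(14): [21, 89, 14]
enqueue(57): [21, 89, 14, 57]
enqueue(58): [21, 89, 14, 57, 58]
dequeue(): [89, 14, 57, 58]
enqueue(54): [89, 14, 57, 58, 54]
enqueue(20): [89, 14, 57, 58, 54, 20]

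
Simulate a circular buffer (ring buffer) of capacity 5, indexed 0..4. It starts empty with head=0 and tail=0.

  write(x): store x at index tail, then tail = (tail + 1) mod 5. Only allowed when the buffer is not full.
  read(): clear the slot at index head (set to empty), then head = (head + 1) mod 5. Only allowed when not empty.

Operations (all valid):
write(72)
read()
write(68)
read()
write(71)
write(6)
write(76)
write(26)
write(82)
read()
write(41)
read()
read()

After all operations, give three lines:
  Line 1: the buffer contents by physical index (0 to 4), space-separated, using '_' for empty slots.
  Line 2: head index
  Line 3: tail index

write(72): buf=[72 _ _ _ _], head=0, tail=1, size=1
read(): buf=[_ _ _ _ _], head=1, tail=1, size=0
write(68): buf=[_ 68 _ _ _], head=1, tail=2, size=1
read(): buf=[_ _ _ _ _], head=2, tail=2, size=0
write(71): buf=[_ _ 71 _ _], head=2, tail=3, size=1
write(6): buf=[_ _ 71 6 _], head=2, tail=4, size=2
write(76): buf=[_ _ 71 6 76], head=2, tail=0, size=3
write(26): buf=[26 _ 71 6 76], head=2, tail=1, size=4
write(82): buf=[26 82 71 6 76], head=2, tail=2, size=5
read(): buf=[26 82 _ 6 76], head=3, tail=2, size=4
write(41): buf=[26 82 41 6 76], head=3, tail=3, size=5
read(): buf=[26 82 41 _ 76], head=4, tail=3, size=4
read(): buf=[26 82 41 _ _], head=0, tail=3, size=3

Answer: 26 82 41 _ _
0
3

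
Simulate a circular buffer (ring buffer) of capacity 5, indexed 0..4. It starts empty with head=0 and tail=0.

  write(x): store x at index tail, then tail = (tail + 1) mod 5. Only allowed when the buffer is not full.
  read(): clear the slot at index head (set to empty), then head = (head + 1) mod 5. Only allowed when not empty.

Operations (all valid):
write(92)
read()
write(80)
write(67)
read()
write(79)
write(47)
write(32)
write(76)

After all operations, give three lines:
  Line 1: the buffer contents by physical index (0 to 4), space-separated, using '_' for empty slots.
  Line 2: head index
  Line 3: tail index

Answer: 32 76 67 79 47
2
2

Derivation:
write(92): buf=[92 _ _ _ _], head=0, tail=1, size=1
read(): buf=[_ _ _ _ _], head=1, tail=1, size=0
write(80): buf=[_ 80 _ _ _], head=1, tail=2, size=1
write(67): buf=[_ 80 67 _ _], head=1, tail=3, size=2
read(): buf=[_ _ 67 _ _], head=2, tail=3, size=1
write(79): buf=[_ _ 67 79 _], head=2, tail=4, size=2
write(47): buf=[_ _ 67 79 47], head=2, tail=0, size=3
write(32): buf=[32 _ 67 79 47], head=2, tail=1, size=4
write(76): buf=[32 76 67 79 47], head=2, tail=2, size=5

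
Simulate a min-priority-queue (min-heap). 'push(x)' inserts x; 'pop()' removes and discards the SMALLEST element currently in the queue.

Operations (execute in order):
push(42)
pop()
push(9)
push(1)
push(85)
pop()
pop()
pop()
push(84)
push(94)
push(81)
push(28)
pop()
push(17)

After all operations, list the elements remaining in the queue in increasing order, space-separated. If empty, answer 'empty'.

push(42): heap contents = [42]
pop() → 42: heap contents = []
push(9): heap contents = [9]
push(1): heap contents = [1, 9]
push(85): heap contents = [1, 9, 85]
pop() → 1: heap contents = [9, 85]
pop() → 9: heap contents = [85]
pop() → 85: heap contents = []
push(84): heap contents = [84]
push(94): heap contents = [84, 94]
push(81): heap contents = [81, 84, 94]
push(28): heap contents = [28, 81, 84, 94]
pop() → 28: heap contents = [81, 84, 94]
push(17): heap contents = [17, 81, 84, 94]

Answer: 17 81 84 94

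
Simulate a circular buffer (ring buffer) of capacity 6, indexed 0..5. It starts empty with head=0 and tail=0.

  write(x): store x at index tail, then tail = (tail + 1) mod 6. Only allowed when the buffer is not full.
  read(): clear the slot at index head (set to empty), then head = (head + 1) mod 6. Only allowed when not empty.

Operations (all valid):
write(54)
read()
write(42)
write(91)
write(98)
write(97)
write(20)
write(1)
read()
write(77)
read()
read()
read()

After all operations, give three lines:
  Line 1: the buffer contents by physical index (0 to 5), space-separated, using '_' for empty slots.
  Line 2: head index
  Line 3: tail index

write(54): buf=[54 _ _ _ _ _], head=0, tail=1, size=1
read(): buf=[_ _ _ _ _ _], head=1, tail=1, size=0
write(42): buf=[_ 42 _ _ _ _], head=1, tail=2, size=1
write(91): buf=[_ 42 91 _ _ _], head=1, tail=3, size=2
write(98): buf=[_ 42 91 98 _ _], head=1, tail=4, size=3
write(97): buf=[_ 42 91 98 97 _], head=1, tail=5, size=4
write(20): buf=[_ 42 91 98 97 20], head=1, tail=0, size=5
write(1): buf=[1 42 91 98 97 20], head=1, tail=1, size=6
read(): buf=[1 _ 91 98 97 20], head=2, tail=1, size=5
write(77): buf=[1 77 91 98 97 20], head=2, tail=2, size=6
read(): buf=[1 77 _ 98 97 20], head=3, tail=2, size=5
read(): buf=[1 77 _ _ 97 20], head=4, tail=2, size=4
read(): buf=[1 77 _ _ _ 20], head=5, tail=2, size=3

Answer: 1 77 _ _ _ 20
5
2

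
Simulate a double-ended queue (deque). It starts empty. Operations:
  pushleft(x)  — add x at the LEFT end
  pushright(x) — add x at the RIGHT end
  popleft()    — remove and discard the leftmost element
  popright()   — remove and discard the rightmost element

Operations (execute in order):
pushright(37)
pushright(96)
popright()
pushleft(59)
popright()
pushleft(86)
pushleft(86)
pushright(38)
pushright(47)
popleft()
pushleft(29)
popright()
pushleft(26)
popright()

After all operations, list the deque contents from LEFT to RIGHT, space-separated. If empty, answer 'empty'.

Answer: 26 29 86 59

Derivation:
pushright(37): [37]
pushright(96): [37, 96]
popright(): [37]
pushleft(59): [59, 37]
popright(): [59]
pushleft(86): [86, 59]
pushleft(86): [86, 86, 59]
pushright(38): [86, 86, 59, 38]
pushright(47): [86, 86, 59, 38, 47]
popleft(): [86, 59, 38, 47]
pushleft(29): [29, 86, 59, 38, 47]
popright(): [29, 86, 59, 38]
pushleft(26): [26, 29, 86, 59, 38]
popright(): [26, 29, 86, 59]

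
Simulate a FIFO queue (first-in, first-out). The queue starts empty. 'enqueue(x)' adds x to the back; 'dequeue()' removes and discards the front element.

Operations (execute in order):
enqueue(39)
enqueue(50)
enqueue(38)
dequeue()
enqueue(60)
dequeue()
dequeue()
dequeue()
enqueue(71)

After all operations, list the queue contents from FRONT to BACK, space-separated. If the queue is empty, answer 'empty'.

enqueue(39): [39]
enqueue(50): [39, 50]
enqueue(38): [39, 50, 38]
dequeue(): [50, 38]
enqueue(60): [50, 38, 60]
dequeue(): [38, 60]
dequeue(): [60]
dequeue(): []
enqueue(71): [71]

Answer: 71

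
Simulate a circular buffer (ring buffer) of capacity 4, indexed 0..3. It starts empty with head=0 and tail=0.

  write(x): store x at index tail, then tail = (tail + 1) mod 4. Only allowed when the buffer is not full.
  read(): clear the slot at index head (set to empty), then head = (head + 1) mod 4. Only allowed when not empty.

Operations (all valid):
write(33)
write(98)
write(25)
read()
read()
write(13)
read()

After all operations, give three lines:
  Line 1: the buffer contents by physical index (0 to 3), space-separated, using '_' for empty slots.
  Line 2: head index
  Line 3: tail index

write(33): buf=[33 _ _ _], head=0, tail=1, size=1
write(98): buf=[33 98 _ _], head=0, tail=2, size=2
write(25): buf=[33 98 25 _], head=0, tail=3, size=3
read(): buf=[_ 98 25 _], head=1, tail=3, size=2
read(): buf=[_ _ 25 _], head=2, tail=3, size=1
write(13): buf=[_ _ 25 13], head=2, tail=0, size=2
read(): buf=[_ _ _ 13], head=3, tail=0, size=1

Answer: _ _ _ 13
3
0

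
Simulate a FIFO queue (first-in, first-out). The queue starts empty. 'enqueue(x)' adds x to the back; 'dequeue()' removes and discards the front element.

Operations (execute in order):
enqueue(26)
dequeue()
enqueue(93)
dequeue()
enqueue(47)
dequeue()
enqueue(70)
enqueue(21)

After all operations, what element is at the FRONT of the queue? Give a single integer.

Answer: 70

Derivation:
enqueue(26): queue = [26]
dequeue(): queue = []
enqueue(93): queue = [93]
dequeue(): queue = []
enqueue(47): queue = [47]
dequeue(): queue = []
enqueue(70): queue = [70]
enqueue(21): queue = [70, 21]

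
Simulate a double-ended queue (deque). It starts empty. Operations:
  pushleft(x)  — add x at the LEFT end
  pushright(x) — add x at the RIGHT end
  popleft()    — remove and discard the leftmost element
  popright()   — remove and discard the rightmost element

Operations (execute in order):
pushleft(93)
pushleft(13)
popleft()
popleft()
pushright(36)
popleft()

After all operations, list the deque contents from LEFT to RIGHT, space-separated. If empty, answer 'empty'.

pushleft(93): [93]
pushleft(13): [13, 93]
popleft(): [93]
popleft(): []
pushright(36): [36]
popleft(): []

Answer: empty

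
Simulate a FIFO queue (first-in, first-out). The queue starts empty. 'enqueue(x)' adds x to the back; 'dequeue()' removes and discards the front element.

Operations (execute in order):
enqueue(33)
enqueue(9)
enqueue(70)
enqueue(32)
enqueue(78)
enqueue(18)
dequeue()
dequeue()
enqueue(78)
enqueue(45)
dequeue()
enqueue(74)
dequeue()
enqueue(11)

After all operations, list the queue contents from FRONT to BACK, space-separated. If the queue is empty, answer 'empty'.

enqueue(33): [33]
enqueue(9): [33, 9]
enqueue(70): [33, 9, 70]
enqueue(32): [33, 9, 70, 32]
enqueue(78): [33, 9, 70, 32, 78]
enqueue(18): [33, 9, 70, 32, 78, 18]
dequeue(): [9, 70, 32, 78, 18]
dequeue(): [70, 32, 78, 18]
enqueue(78): [70, 32, 78, 18, 78]
enqueue(45): [70, 32, 78, 18, 78, 45]
dequeue(): [32, 78, 18, 78, 45]
enqueue(74): [32, 78, 18, 78, 45, 74]
dequeue(): [78, 18, 78, 45, 74]
enqueue(11): [78, 18, 78, 45, 74, 11]

Answer: 78 18 78 45 74 11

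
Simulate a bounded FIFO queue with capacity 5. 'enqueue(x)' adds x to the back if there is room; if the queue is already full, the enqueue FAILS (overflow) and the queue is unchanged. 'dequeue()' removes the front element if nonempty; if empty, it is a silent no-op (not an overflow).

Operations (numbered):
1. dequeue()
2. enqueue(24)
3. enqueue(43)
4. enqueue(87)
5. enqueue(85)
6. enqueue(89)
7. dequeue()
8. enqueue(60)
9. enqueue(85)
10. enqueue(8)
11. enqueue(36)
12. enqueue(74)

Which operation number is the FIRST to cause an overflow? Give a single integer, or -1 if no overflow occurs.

Answer: 9

Derivation:
1. dequeue(): empty, no-op, size=0
2. enqueue(24): size=1
3. enqueue(43): size=2
4. enqueue(87): size=3
5. enqueue(85): size=4
6. enqueue(89): size=5
7. dequeue(): size=4
8. enqueue(60): size=5
9. enqueue(85): size=5=cap → OVERFLOW (fail)
10. enqueue(8): size=5=cap → OVERFLOW (fail)
11. enqueue(36): size=5=cap → OVERFLOW (fail)
12. enqueue(74): size=5=cap → OVERFLOW (fail)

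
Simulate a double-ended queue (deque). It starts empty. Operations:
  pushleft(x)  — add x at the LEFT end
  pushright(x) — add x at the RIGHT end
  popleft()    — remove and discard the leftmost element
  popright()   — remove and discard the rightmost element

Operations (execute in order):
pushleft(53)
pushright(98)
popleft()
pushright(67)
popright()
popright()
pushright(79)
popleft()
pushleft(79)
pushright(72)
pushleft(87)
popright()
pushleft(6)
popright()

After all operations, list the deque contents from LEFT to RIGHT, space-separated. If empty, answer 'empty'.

Answer: 6 87

Derivation:
pushleft(53): [53]
pushright(98): [53, 98]
popleft(): [98]
pushright(67): [98, 67]
popright(): [98]
popright(): []
pushright(79): [79]
popleft(): []
pushleft(79): [79]
pushright(72): [79, 72]
pushleft(87): [87, 79, 72]
popright(): [87, 79]
pushleft(6): [6, 87, 79]
popright(): [6, 87]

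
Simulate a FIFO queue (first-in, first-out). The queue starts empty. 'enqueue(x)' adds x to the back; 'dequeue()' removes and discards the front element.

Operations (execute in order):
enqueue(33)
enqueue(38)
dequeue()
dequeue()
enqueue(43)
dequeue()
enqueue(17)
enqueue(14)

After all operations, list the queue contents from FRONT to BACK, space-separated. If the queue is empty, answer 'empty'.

Answer: 17 14

Derivation:
enqueue(33): [33]
enqueue(38): [33, 38]
dequeue(): [38]
dequeue(): []
enqueue(43): [43]
dequeue(): []
enqueue(17): [17]
enqueue(14): [17, 14]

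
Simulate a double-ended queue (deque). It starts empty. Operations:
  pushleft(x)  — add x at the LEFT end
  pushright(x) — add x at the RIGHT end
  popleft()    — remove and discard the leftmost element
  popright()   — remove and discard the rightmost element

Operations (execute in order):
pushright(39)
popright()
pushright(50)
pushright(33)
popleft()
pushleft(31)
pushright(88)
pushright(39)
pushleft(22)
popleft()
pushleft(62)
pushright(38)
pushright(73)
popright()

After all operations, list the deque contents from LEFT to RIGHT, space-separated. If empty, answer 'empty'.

Answer: 62 31 33 88 39 38

Derivation:
pushright(39): [39]
popright(): []
pushright(50): [50]
pushright(33): [50, 33]
popleft(): [33]
pushleft(31): [31, 33]
pushright(88): [31, 33, 88]
pushright(39): [31, 33, 88, 39]
pushleft(22): [22, 31, 33, 88, 39]
popleft(): [31, 33, 88, 39]
pushleft(62): [62, 31, 33, 88, 39]
pushright(38): [62, 31, 33, 88, 39, 38]
pushright(73): [62, 31, 33, 88, 39, 38, 73]
popright(): [62, 31, 33, 88, 39, 38]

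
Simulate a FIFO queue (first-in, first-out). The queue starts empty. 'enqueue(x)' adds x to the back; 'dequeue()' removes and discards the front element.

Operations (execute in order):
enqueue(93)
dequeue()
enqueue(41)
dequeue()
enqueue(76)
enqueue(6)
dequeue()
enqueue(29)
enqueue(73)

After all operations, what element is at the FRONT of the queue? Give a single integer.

Answer: 6

Derivation:
enqueue(93): queue = [93]
dequeue(): queue = []
enqueue(41): queue = [41]
dequeue(): queue = []
enqueue(76): queue = [76]
enqueue(6): queue = [76, 6]
dequeue(): queue = [6]
enqueue(29): queue = [6, 29]
enqueue(73): queue = [6, 29, 73]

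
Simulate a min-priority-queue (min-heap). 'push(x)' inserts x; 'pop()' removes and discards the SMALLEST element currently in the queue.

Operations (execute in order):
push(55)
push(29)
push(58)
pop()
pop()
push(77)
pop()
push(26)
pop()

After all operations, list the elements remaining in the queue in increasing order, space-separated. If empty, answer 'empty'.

push(55): heap contents = [55]
push(29): heap contents = [29, 55]
push(58): heap contents = [29, 55, 58]
pop() → 29: heap contents = [55, 58]
pop() → 55: heap contents = [58]
push(77): heap contents = [58, 77]
pop() → 58: heap contents = [77]
push(26): heap contents = [26, 77]
pop() → 26: heap contents = [77]

Answer: 77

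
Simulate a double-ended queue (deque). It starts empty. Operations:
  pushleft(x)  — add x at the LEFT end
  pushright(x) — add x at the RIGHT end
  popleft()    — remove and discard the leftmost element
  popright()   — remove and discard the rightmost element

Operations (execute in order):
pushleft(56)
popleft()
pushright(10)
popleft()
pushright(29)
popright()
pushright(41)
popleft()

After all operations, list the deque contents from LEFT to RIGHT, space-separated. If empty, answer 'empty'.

Answer: empty

Derivation:
pushleft(56): [56]
popleft(): []
pushright(10): [10]
popleft(): []
pushright(29): [29]
popright(): []
pushright(41): [41]
popleft(): []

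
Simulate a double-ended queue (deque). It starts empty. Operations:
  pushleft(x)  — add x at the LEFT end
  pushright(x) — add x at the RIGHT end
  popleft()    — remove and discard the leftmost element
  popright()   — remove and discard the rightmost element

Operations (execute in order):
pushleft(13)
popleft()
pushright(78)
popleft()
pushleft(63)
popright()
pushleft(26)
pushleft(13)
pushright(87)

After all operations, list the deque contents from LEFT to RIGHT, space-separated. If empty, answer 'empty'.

pushleft(13): [13]
popleft(): []
pushright(78): [78]
popleft(): []
pushleft(63): [63]
popright(): []
pushleft(26): [26]
pushleft(13): [13, 26]
pushright(87): [13, 26, 87]

Answer: 13 26 87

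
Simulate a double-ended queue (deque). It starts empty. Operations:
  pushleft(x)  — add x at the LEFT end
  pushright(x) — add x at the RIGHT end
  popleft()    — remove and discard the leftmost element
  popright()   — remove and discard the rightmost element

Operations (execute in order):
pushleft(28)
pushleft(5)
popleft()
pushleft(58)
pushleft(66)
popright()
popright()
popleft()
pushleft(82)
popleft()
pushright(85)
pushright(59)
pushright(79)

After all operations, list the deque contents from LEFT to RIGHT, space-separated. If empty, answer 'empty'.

Answer: 85 59 79

Derivation:
pushleft(28): [28]
pushleft(5): [5, 28]
popleft(): [28]
pushleft(58): [58, 28]
pushleft(66): [66, 58, 28]
popright(): [66, 58]
popright(): [66]
popleft(): []
pushleft(82): [82]
popleft(): []
pushright(85): [85]
pushright(59): [85, 59]
pushright(79): [85, 59, 79]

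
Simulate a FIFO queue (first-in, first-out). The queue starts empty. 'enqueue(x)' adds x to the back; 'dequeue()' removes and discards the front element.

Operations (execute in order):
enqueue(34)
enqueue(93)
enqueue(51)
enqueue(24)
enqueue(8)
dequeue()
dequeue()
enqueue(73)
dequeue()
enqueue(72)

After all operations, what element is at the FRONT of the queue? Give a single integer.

Answer: 24

Derivation:
enqueue(34): queue = [34]
enqueue(93): queue = [34, 93]
enqueue(51): queue = [34, 93, 51]
enqueue(24): queue = [34, 93, 51, 24]
enqueue(8): queue = [34, 93, 51, 24, 8]
dequeue(): queue = [93, 51, 24, 8]
dequeue(): queue = [51, 24, 8]
enqueue(73): queue = [51, 24, 8, 73]
dequeue(): queue = [24, 8, 73]
enqueue(72): queue = [24, 8, 73, 72]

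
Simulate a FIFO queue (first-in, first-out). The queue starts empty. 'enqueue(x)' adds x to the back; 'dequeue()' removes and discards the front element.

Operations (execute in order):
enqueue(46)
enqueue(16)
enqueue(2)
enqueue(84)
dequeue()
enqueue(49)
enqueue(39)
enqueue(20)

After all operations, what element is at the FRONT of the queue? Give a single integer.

enqueue(46): queue = [46]
enqueue(16): queue = [46, 16]
enqueue(2): queue = [46, 16, 2]
enqueue(84): queue = [46, 16, 2, 84]
dequeue(): queue = [16, 2, 84]
enqueue(49): queue = [16, 2, 84, 49]
enqueue(39): queue = [16, 2, 84, 49, 39]
enqueue(20): queue = [16, 2, 84, 49, 39, 20]

Answer: 16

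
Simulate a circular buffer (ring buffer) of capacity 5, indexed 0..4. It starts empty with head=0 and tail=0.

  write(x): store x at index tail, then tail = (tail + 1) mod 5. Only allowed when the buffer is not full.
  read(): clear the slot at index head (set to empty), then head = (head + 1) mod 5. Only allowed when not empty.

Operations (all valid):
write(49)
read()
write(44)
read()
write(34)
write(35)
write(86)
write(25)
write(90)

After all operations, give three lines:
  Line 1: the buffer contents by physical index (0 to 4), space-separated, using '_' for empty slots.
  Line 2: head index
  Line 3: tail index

write(49): buf=[49 _ _ _ _], head=0, tail=1, size=1
read(): buf=[_ _ _ _ _], head=1, tail=1, size=0
write(44): buf=[_ 44 _ _ _], head=1, tail=2, size=1
read(): buf=[_ _ _ _ _], head=2, tail=2, size=0
write(34): buf=[_ _ 34 _ _], head=2, tail=3, size=1
write(35): buf=[_ _ 34 35 _], head=2, tail=4, size=2
write(86): buf=[_ _ 34 35 86], head=2, tail=0, size=3
write(25): buf=[25 _ 34 35 86], head=2, tail=1, size=4
write(90): buf=[25 90 34 35 86], head=2, tail=2, size=5

Answer: 25 90 34 35 86
2
2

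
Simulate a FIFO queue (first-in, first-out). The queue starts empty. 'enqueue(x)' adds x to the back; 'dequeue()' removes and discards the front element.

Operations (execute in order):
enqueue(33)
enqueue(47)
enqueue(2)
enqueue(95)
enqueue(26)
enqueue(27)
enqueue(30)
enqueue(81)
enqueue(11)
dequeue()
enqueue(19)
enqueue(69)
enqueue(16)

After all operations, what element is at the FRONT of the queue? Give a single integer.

enqueue(33): queue = [33]
enqueue(47): queue = [33, 47]
enqueue(2): queue = [33, 47, 2]
enqueue(95): queue = [33, 47, 2, 95]
enqueue(26): queue = [33, 47, 2, 95, 26]
enqueue(27): queue = [33, 47, 2, 95, 26, 27]
enqueue(30): queue = [33, 47, 2, 95, 26, 27, 30]
enqueue(81): queue = [33, 47, 2, 95, 26, 27, 30, 81]
enqueue(11): queue = [33, 47, 2, 95, 26, 27, 30, 81, 11]
dequeue(): queue = [47, 2, 95, 26, 27, 30, 81, 11]
enqueue(19): queue = [47, 2, 95, 26, 27, 30, 81, 11, 19]
enqueue(69): queue = [47, 2, 95, 26, 27, 30, 81, 11, 19, 69]
enqueue(16): queue = [47, 2, 95, 26, 27, 30, 81, 11, 19, 69, 16]

Answer: 47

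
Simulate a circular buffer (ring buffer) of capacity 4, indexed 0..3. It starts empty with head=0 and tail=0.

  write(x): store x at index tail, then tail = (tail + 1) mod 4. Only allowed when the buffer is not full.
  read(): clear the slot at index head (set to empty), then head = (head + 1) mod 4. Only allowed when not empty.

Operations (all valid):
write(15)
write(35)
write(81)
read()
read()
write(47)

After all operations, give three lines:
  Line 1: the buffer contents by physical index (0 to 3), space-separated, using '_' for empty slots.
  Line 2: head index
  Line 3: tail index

Answer: _ _ 81 47
2
0

Derivation:
write(15): buf=[15 _ _ _], head=0, tail=1, size=1
write(35): buf=[15 35 _ _], head=0, tail=2, size=2
write(81): buf=[15 35 81 _], head=0, tail=3, size=3
read(): buf=[_ 35 81 _], head=1, tail=3, size=2
read(): buf=[_ _ 81 _], head=2, tail=3, size=1
write(47): buf=[_ _ 81 47], head=2, tail=0, size=2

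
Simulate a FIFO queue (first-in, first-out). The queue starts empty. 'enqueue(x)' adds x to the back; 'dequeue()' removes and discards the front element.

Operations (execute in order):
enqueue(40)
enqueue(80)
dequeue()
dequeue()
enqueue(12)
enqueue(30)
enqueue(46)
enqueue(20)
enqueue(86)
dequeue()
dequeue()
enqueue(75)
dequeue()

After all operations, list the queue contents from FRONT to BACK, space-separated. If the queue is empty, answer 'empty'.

Answer: 20 86 75

Derivation:
enqueue(40): [40]
enqueue(80): [40, 80]
dequeue(): [80]
dequeue(): []
enqueue(12): [12]
enqueue(30): [12, 30]
enqueue(46): [12, 30, 46]
enqueue(20): [12, 30, 46, 20]
enqueue(86): [12, 30, 46, 20, 86]
dequeue(): [30, 46, 20, 86]
dequeue(): [46, 20, 86]
enqueue(75): [46, 20, 86, 75]
dequeue(): [20, 86, 75]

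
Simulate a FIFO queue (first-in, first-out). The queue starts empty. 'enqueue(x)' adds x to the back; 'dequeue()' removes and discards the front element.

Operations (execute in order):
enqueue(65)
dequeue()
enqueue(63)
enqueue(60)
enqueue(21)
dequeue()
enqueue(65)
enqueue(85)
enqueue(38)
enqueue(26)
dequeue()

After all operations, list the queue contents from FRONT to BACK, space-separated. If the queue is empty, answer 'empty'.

Answer: 21 65 85 38 26

Derivation:
enqueue(65): [65]
dequeue(): []
enqueue(63): [63]
enqueue(60): [63, 60]
enqueue(21): [63, 60, 21]
dequeue(): [60, 21]
enqueue(65): [60, 21, 65]
enqueue(85): [60, 21, 65, 85]
enqueue(38): [60, 21, 65, 85, 38]
enqueue(26): [60, 21, 65, 85, 38, 26]
dequeue(): [21, 65, 85, 38, 26]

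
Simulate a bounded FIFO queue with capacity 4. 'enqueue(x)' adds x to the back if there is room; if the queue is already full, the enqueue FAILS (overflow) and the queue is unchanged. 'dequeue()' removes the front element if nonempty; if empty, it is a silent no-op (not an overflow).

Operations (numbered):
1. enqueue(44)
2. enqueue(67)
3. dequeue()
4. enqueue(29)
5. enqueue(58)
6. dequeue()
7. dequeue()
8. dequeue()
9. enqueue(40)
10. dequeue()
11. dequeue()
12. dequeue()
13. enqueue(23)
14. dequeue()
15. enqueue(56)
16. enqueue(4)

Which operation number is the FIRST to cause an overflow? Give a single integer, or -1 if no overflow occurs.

1. enqueue(44): size=1
2. enqueue(67): size=2
3. dequeue(): size=1
4. enqueue(29): size=2
5. enqueue(58): size=3
6. dequeue(): size=2
7. dequeue(): size=1
8. dequeue(): size=0
9. enqueue(40): size=1
10. dequeue(): size=0
11. dequeue(): empty, no-op, size=0
12. dequeue(): empty, no-op, size=0
13. enqueue(23): size=1
14. dequeue(): size=0
15. enqueue(56): size=1
16. enqueue(4): size=2

Answer: -1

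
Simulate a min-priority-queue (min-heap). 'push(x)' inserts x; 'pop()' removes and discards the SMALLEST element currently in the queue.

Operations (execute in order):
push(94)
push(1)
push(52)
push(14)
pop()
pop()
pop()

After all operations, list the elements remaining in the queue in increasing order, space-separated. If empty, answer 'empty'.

push(94): heap contents = [94]
push(1): heap contents = [1, 94]
push(52): heap contents = [1, 52, 94]
push(14): heap contents = [1, 14, 52, 94]
pop() → 1: heap contents = [14, 52, 94]
pop() → 14: heap contents = [52, 94]
pop() → 52: heap contents = [94]

Answer: 94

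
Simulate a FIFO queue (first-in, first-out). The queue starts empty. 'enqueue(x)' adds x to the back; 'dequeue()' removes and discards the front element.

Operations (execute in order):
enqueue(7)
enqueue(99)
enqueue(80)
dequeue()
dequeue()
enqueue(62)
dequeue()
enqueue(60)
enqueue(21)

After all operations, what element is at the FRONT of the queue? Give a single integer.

enqueue(7): queue = [7]
enqueue(99): queue = [7, 99]
enqueue(80): queue = [7, 99, 80]
dequeue(): queue = [99, 80]
dequeue(): queue = [80]
enqueue(62): queue = [80, 62]
dequeue(): queue = [62]
enqueue(60): queue = [62, 60]
enqueue(21): queue = [62, 60, 21]

Answer: 62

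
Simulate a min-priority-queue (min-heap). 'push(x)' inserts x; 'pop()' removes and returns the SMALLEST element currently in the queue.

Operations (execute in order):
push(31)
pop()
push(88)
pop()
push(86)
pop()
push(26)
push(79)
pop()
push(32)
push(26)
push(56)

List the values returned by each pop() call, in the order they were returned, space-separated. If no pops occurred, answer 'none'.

Answer: 31 88 86 26

Derivation:
push(31): heap contents = [31]
pop() → 31: heap contents = []
push(88): heap contents = [88]
pop() → 88: heap contents = []
push(86): heap contents = [86]
pop() → 86: heap contents = []
push(26): heap contents = [26]
push(79): heap contents = [26, 79]
pop() → 26: heap contents = [79]
push(32): heap contents = [32, 79]
push(26): heap contents = [26, 32, 79]
push(56): heap contents = [26, 32, 56, 79]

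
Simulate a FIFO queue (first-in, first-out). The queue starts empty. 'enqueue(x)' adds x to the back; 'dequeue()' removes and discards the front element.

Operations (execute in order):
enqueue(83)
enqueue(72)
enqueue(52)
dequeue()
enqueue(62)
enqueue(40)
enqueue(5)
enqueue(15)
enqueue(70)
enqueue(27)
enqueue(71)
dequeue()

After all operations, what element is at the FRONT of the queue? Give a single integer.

enqueue(83): queue = [83]
enqueue(72): queue = [83, 72]
enqueue(52): queue = [83, 72, 52]
dequeue(): queue = [72, 52]
enqueue(62): queue = [72, 52, 62]
enqueue(40): queue = [72, 52, 62, 40]
enqueue(5): queue = [72, 52, 62, 40, 5]
enqueue(15): queue = [72, 52, 62, 40, 5, 15]
enqueue(70): queue = [72, 52, 62, 40, 5, 15, 70]
enqueue(27): queue = [72, 52, 62, 40, 5, 15, 70, 27]
enqueue(71): queue = [72, 52, 62, 40, 5, 15, 70, 27, 71]
dequeue(): queue = [52, 62, 40, 5, 15, 70, 27, 71]

Answer: 52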